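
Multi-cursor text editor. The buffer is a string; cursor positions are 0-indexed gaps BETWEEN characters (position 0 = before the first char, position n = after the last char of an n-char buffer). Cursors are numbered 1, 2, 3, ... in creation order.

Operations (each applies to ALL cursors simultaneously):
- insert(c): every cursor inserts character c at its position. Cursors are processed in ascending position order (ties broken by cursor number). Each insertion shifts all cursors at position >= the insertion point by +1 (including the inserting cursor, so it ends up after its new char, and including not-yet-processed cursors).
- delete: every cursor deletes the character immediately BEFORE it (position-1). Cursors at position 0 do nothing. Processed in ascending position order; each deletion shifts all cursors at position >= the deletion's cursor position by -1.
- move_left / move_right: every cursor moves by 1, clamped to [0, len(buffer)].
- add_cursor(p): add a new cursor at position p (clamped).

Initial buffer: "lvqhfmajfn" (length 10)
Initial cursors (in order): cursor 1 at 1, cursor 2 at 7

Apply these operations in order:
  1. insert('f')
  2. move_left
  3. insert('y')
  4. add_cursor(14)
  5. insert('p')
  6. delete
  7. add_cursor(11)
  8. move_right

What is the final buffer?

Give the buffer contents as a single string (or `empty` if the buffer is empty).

After op 1 (insert('f')): buffer="lfvqhfmafjfn" (len 12), cursors c1@2 c2@9, authorship .1......2...
After op 2 (move_left): buffer="lfvqhfmafjfn" (len 12), cursors c1@1 c2@8, authorship .1......2...
After op 3 (insert('y')): buffer="lyfvqhfmayfjfn" (len 14), cursors c1@2 c2@10, authorship .11......22...
After op 4 (add_cursor(14)): buffer="lyfvqhfmayfjfn" (len 14), cursors c1@2 c2@10 c3@14, authorship .11......22...
After op 5 (insert('p')): buffer="lypfvqhfmaypfjfnp" (len 17), cursors c1@3 c2@12 c3@17, authorship .111......222...3
After op 6 (delete): buffer="lyfvqhfmayfjfn" (len 14), cursors c1@2 c2@10 c3@14, authorship .11......22...
After op 7 (add_cursor(11)): buffer="lyfvqhfmayfjfn" (len 14), cursors c1@2 c2@10 c4@11 c3@14, authorship .11......22...
After op 8 (move_right): buffer="lyfvqhfmayfjfn" (len 14), cursors c1@3 c2@11 c4@12 c3@14, authorship .11......22...

Answer: lyfvqhfmayfjfn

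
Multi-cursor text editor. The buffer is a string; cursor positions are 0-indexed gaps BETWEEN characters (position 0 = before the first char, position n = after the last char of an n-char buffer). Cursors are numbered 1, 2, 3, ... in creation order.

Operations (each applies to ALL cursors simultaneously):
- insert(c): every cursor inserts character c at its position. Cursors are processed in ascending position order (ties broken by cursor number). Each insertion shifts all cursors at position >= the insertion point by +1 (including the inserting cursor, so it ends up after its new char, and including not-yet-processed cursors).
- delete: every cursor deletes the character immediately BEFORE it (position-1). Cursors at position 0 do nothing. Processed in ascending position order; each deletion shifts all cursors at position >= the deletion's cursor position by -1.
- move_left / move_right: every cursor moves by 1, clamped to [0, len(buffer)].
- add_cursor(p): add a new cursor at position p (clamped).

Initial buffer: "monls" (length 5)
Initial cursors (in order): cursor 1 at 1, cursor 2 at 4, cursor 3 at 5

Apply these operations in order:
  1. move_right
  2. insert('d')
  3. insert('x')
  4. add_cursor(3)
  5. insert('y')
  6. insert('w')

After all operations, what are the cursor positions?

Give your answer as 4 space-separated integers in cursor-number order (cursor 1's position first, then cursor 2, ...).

After op 1 (move_right): buffer="monls" (len 5), cursors c1@2 c2@5 c3@5, authorship .....
After op 2 (insert('d')): buffer="modnlsdd" (len 8), cursors c1@3 c2@8 c3@8, authorship ..1...23
After op 3 (insert('x')): buffer="modxnlsddxx" (len 11), cursors c1@4 c2@11 c3@11, authorship ..11...2323
After op 4 (add_cursor(3)): buffer="modxnlsddxx" (len 11), cursors c4@3 c1@4 c2@11 c3@11, authorship ..11...2323
After op 5 (insert('y')): buffer="modyxynlsddxxyy" (len 15), cursors c4@4 c1@6 c2@15 c3@15, authorship ..1411...232323
After op 6 (insert('w')): buffer="modywxywnlsddxxyyww" (len 19), cursors c4@5 c1@8 c2@19 c3@19, authorship ..144111...23232323

Answer: 8 19 19 5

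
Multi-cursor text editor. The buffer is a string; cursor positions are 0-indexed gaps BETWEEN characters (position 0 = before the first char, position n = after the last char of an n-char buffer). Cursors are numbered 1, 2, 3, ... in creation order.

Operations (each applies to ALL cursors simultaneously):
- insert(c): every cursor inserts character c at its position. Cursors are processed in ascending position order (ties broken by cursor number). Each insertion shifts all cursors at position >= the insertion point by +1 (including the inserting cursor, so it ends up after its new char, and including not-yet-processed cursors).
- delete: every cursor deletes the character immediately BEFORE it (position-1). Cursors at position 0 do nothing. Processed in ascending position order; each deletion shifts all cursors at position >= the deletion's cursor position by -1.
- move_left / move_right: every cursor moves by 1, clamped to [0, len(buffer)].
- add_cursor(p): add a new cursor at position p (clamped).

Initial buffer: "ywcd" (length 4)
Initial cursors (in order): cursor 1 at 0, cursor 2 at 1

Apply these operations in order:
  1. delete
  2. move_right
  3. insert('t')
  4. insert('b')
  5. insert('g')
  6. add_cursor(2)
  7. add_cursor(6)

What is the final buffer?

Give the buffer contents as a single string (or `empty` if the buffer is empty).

Answer: wttbbggcd

Derivation:
After op 1 (delete): buffer="wcd" (len 3), cursors c1@0 c2@0, authorship ...
After op 2 (move_right): buffer="wcd" (len 3), cursors c1@1 c2@1, authorship ...
After op 3 (insert('t')): buffer="wttcd" (len 5), cursors c1@3 c2@3, authorship .12..
After op 4 (insert('b')): buffer="wttbbcd" (len 7), cursors c1@5 c2@5, authorship .1212..
After op 5 (insert('g')): buffer="wttbbggcd" (len 9), cursors c1@7 c2@7, authorship .121212..
After op 6 (add_cursor(2)): buffer="wttbbggcd" (len 9), cursors c3@2 c1@7 c2@7, authorship .121212..
After op 7 (add_cursor(6)): buffer="wttbbggcd" (len 9), cursors c3@2 c4@6 c1@7 c2@7, authorship .121212..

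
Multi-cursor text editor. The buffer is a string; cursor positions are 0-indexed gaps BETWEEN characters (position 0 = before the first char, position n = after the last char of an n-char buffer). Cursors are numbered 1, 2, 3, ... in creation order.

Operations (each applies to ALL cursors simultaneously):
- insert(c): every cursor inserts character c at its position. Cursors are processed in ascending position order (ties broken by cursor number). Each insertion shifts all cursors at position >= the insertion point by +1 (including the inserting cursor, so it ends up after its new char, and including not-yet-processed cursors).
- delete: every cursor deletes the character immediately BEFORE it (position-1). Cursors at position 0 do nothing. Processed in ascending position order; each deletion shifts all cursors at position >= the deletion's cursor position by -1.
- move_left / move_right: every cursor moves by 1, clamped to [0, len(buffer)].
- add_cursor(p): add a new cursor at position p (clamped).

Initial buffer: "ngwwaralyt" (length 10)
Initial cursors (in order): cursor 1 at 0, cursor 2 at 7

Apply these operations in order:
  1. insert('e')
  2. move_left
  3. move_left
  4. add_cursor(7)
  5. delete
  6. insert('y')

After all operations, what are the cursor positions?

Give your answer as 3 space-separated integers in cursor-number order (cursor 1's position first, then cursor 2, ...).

After op 1 (insert('e')): buffer="engwwaraelyt" (len 12), cursors c1@1 c2@9, authorship 1.......2...
After op 2 (move_left): buffer="engwwaraelyt" (len 12), cursors c1@0 c2@8, authorship 1.......2...
After op 3 (move_left): buffer="engwwaraelyt" (len 12), cursors c1@0 c2@7, authorship 1.......2...
After op 4 (add_cursor(7)): buffer="engwwaraelyt" (len 12), cursors c1@0 c2@7 c3@7, authorship 1.......2...
After op 5 (delete): buffer="engwwaelyt" (len 10), cursors c1@0 c2@5 c3@5, authorship 1.....2...
After op 6 (insert('y')): buffer="yengwwyyaelyt" (len 13), cursors c1@1 c2@8 c3@8, authorship 11....23.2...

Answer: 1 8 8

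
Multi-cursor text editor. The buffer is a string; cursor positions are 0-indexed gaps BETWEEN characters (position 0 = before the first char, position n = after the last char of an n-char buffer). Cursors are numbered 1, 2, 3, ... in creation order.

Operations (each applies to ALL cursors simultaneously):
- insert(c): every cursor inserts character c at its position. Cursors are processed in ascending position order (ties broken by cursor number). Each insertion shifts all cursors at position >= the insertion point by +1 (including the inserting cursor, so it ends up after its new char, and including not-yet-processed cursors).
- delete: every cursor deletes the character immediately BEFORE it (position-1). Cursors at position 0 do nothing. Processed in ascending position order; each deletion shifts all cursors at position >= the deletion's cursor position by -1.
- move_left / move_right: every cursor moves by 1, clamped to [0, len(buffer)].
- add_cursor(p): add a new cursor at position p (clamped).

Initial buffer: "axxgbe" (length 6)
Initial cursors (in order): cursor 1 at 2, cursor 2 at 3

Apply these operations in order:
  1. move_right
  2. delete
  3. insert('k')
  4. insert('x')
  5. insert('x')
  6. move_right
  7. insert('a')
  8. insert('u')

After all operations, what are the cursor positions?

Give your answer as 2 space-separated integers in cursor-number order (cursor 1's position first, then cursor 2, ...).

After op 1 (move_right): buffer="axxgbe" (len 6), cursors c1@3 c2@4, authorship ......
After op 2 (delete): buffer="axbe" (len 4), cursors c1@2 c2@2, authorship ....
After op 3 (insert('k')): buffer="axkkbe" (len 6), cursors c1@4 c2@4, authorship ..12..
After op 4 (insert('x')): buffer="axkkxxbe" (len 8), cursors c1@6 c2@6, authorship ..1212..
After op 5 (insert('x')): buffer="axkkxxxxbe" (len 10), cursors c1@8 c2@8, authorship ..121212..
After op 6 (move_right): buffer="axkkxxxxbe" (len 10), cursors c1@9 c2@9, authorship ..121212..
After op 7 (insert('a')): buffer="axkkxxxxbaae" (len 12), cursors c1@11 c2@11, authorship ..121212.12.
After op 8 (insert('u')): buffer="axkkxxxxbaauue" (len 14), cursors c1@13 c2@13, authorship ..121212.1212.

Answer: 13 13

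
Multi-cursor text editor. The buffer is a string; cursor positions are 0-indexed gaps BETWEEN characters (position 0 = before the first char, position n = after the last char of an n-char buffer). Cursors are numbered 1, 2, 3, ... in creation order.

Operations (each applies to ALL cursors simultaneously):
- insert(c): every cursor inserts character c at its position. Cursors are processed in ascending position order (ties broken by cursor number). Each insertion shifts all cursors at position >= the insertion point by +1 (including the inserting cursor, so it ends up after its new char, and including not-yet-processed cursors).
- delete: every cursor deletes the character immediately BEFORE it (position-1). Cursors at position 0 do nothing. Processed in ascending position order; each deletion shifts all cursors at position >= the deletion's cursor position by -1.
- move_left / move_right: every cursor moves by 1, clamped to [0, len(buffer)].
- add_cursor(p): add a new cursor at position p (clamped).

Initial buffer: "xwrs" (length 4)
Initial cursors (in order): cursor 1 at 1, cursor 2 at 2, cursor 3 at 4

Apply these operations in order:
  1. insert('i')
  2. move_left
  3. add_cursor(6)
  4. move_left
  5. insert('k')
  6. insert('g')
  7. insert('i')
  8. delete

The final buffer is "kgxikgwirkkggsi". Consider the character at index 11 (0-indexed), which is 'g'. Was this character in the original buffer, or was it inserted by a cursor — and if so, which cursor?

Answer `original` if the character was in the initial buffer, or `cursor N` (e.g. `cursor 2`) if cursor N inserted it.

Answer: cursor 3

Derivation:
After op 1 (insert('i')): buffer="xiwirsi" (len 7), cursors c1@2 c2@4 c3@7, authorship .1.2..3
After op 2 (move_left): buffer="xiwirsi" (len 7), cursors c1@1 c2@3 c3@6, authorship .1.2..3
After op 3 (add_cursor(6)): buffer="xiwirsi" (len 7), cursors c1@1 c2@3 c3@6 c4@6, authorship .1.2..3
After op 4 (move_left): buffer="xiwirsi" (len 7), cursors c1@0 c2@2 c3@5 c4@5, authorship .1.2..3
After op 5 (insert('k')): buffer="kxikwirkksi" (len 11), cursors c1@1 c2@4 c3@9 c4@9, authorship 1.12.2.34.3
After op 6 (insert('g')): buffer="kgxikgwirkkggsi" (len 15), cursors c1@2 c2@6 c3@13 c4@13, authorship 11.122.2.3434.3
After op 7 (insert('i')): buffer="kgixikgiwirkkggiisi" (len 19), cursors c1@3 c2@8 c3@17 c4@17, authorship 111.1222.2.343434.3
After op 8 (delete): buffer="kgxikgwirkkggsi" (len 15), cursors c1@2 c2@6 c3@13 c4@13, authorship 11.122.2.3434.3
Authorship (.=original, N=cursor N): 1 1 . 1 2 2 . 2 . 3 4 3 4 . 3
Index 11: author = 3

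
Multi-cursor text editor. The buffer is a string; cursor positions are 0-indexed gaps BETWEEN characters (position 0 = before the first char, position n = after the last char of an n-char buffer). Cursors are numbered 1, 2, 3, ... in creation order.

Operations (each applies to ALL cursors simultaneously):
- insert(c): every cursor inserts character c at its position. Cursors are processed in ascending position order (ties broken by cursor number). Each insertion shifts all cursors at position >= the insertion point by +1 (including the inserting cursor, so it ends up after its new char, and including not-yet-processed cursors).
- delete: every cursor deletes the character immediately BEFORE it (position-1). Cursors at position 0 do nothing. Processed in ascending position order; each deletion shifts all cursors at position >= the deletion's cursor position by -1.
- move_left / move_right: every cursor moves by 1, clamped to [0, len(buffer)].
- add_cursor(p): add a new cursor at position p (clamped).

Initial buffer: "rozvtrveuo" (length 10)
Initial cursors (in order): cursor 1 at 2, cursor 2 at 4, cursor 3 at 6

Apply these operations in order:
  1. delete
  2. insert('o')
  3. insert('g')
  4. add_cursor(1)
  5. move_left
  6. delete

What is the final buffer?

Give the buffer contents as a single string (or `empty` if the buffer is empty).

Answer: rgzgtgveuo

Derivation:
After op 1 (delete): buffer="rztveuo" (len 7), cursors c1@1 c2@2 c3@3, authorship .......
After op 2 (insert('o')): buffer="rozotoveuo" (len 10), cursors c1@2 c2@4 c3@6, authorship .1.2.3....
After op 3 (insert('g')): buffer="rogzogtogveuo" (len 13), cursors c1@3 c2@6 c3@9, authorship .11.22.33....
After op 4 (add_cursor(1)): buffer="rogzogtogveuo" (len 13), cursors c4@1 c1@3 c2@6 c3@9, authorship .11.22.33....
After op 5 (move_left): buffer="rogzogtogveuo" (len 13), cursors c4@0 c1@2 c2@5 c3@8, authorship .11.22.33....
After op 6 (delete): buffer="rgzgtgveuo" (len 10), cursors c4@0 c1@1 c2@3 c3@5, authorship .1.2.3....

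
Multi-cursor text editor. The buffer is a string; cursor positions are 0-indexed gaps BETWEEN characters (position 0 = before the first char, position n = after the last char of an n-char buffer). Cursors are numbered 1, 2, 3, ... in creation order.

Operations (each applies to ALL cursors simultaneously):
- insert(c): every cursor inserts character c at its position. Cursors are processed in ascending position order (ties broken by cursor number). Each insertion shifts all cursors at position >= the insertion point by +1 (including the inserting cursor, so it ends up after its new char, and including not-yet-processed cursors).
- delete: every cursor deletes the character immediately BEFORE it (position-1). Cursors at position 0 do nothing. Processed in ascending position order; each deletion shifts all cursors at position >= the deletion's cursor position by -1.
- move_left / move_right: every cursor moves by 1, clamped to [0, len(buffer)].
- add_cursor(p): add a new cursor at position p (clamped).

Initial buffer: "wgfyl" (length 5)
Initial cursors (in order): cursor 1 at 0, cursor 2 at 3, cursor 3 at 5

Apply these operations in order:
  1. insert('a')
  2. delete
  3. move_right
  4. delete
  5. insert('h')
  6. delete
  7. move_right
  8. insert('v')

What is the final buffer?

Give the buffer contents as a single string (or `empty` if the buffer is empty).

After op 1 (insert('a')): buffer="awgfayla" (len 8), cursors c1@1 c2@5 c3@8, authorship 1...2..3
After op 2 (delete): buffer="wgfyl" (len 5), cursors c1@0 c2@3 c3@5, authorship .....
After op 3 (move_right): buffer="wgfyl" (len 5), cursors c1@1 c2@4 c3@5, authorship .....
After op 4 (delete): buffer="gf" (len 2), cursors c1@0 c2@2 c3@2, authorship ..
After op 5 (insert('h')): buffer="hgfhh" (len 5), cursors c1@1 c2@5 c3@5, authorship 1..23
After op 6 (delete): buffer="gf" (len 2), cursors c1@0 c2@2 c3@2, authorship ..
After op 7 (move_right): buffer="gf" (len 2), cursors c1@1 c2@2 c3@2, authorship ..
After op 8 (insert('v')): buffer="gvfvv" (len 5), cursors c1@2 c2@5 c3@5, authorship .1.23

Answer: gvfvv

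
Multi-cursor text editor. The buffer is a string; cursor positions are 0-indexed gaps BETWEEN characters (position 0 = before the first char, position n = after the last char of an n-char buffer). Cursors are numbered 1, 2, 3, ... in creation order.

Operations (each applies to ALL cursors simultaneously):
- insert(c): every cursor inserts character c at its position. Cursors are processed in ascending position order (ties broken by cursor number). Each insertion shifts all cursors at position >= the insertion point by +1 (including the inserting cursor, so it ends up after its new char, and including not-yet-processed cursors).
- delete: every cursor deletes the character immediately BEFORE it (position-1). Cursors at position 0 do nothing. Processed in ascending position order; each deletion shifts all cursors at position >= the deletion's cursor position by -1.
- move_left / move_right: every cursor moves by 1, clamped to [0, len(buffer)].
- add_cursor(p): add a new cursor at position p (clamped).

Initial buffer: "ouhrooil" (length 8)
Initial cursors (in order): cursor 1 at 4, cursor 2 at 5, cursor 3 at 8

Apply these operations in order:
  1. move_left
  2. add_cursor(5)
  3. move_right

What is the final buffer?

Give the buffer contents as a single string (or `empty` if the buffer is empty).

Answer: ouhrooil

Derivation:
After op 1 (move_left): buffer="ouhrooil" (len 8), cursors c1@3 c2@4 c3@7, authorship ........
After op 2 (add_cursor(5)): buffer="ouhrooil" (len 8), cursors c1@3 c2@4 c4@5 c3@7, authorship ........
After op 3 (move_right): buffer="ouhrooil" (len 8), cursors c1@4 c2@5 c4@6 c3@8, authorship ........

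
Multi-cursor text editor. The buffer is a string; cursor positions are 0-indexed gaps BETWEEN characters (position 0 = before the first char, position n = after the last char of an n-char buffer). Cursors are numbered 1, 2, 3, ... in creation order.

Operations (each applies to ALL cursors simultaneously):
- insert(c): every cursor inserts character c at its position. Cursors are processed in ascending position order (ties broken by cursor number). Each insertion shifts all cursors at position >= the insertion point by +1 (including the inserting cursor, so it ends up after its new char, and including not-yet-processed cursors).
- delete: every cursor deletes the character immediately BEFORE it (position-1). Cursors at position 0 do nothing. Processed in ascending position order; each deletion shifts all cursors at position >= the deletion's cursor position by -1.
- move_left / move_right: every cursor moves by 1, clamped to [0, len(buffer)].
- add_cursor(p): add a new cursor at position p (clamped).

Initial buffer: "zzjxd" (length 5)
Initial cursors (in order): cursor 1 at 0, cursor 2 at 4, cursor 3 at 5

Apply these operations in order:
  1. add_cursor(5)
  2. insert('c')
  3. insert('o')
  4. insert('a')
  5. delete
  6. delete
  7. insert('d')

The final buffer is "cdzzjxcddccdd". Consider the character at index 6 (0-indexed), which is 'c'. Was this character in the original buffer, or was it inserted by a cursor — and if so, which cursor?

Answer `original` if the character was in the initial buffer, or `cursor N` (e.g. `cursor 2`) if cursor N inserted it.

Answer: cursor 2

Derivation:
After op 1 (add_cursor(5)): buffer="zzjxd" (len 5), cursors c1@0 c2@4 c3@5 c4@5, authorship .....
After op 2 (insert('c')): buffer="czzjxcdcc" (len 9), cursors c1@1 c2@6 c3@9 c4@9, authorship 1....2.34
After op 3 (insert('o')): buffer="cozzjxcodccoo" (len 13), cursors c1@2 c2@8 c3@13 c4@13, authorship 11....22.3434
After op 4 (insert('a')): buffer="coazzjxcoadccooaa" (len 17), cursors c1@3 c2@10 c3@17 c4@17, authorship 111....222.343434
After op 5 (delete): buffer="cozzjxcodccoo" (len 13), cursors c1@2 c2@8 c3@13 c4@13, authorship 11....22.3434
After op 6 (delete): buffer="czzjxcdcc" (len 9), cursors c1@1 c2@6 c3@9 c4@9, authorship 1....2.34
After op 7 (insert('d')): buffer="cdzzjxcddccdd" (len 13), cursors c1@2 c2@8 c3@13 c4@13, authorship 11....22.3434
Authorship (.=original, N=cursor N): 1 1 . . . . 2 2 . 3 4 3 4
Index 6: author = 2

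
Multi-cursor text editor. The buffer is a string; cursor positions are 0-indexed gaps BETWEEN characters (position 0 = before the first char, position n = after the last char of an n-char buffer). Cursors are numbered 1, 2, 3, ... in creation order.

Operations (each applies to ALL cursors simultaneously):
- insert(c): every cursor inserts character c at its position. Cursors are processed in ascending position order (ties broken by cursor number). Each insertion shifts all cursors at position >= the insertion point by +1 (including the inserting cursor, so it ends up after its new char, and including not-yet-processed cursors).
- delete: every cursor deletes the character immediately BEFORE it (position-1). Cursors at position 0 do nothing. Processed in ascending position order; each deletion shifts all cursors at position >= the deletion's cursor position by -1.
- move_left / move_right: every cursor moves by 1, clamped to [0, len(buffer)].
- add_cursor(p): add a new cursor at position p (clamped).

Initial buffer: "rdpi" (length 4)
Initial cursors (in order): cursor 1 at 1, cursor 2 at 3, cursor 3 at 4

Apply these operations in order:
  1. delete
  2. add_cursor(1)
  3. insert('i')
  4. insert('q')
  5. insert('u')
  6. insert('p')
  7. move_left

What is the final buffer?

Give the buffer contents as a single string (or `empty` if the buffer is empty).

After op 1 (delete): buffer="d" (len 1), cursors c1@0 c2@1 c3@1, authorship .
After op 2 (add_cursor(1)): buffer="d" (len 1), cursors c1@0 c2@1 c3@1 c4@1, authorship .
After op 3 (insert('i')): buffer="idiii" (len 5), cursors c1@1 c2@5 c3@5 c4@5, authorship 1.234
After op 4 (insert('q')): buffer="iqdiiiqqq" (len 9), cursors c1@2 c2@9 c3@9 c4@9, authorship 11.234234
After op 5 (insert('u')): buffer="iqudiiiqqquuu" (len 13), cursors c1@3 c2@13 c3@13 c4@13, authorship 111.234234234
After op 6 (insert('p')): buffer="iqupdiiiqqquuuppp" (len 17), cursors c1@4 c2@17 c3@17 c4@17, authorship 1111.234234234234
After op 7 (move_left): buffer="iqupdiiiqqquuuppp" (len 17), cursors c1@3 c2@16 c3@16 c4@16, authorship 1111.234234234234

Answer: iqupdiiiqqquuuppp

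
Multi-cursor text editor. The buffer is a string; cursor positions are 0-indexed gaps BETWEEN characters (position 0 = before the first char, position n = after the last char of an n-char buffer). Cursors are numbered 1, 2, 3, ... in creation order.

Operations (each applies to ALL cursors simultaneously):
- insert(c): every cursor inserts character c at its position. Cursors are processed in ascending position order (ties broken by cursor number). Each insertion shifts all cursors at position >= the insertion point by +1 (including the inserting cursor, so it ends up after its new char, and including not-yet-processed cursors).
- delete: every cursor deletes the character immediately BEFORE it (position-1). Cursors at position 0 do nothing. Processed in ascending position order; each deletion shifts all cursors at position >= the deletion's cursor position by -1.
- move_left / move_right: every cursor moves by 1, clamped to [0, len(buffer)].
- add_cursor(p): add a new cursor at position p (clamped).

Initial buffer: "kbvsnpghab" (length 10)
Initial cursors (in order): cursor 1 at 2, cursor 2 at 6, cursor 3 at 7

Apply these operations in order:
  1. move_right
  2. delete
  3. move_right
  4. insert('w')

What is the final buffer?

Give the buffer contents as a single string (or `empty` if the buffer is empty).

Answer: kbswnpawwb

Derivation:
After op 1 (move_right): buffer="kbvsnpghab" (len 10), cursors c1@3 c2@7 c3@8, authorship ..........
After op 2 (delete): buffer="kbsnpab" (len 7), cursors c1@2 c2@5 c3@5, authorship .......
After op 3 (move_right): buffer="kbsnpab" (len 7), cursors c1@3 c2@6 c3@6, authorship .......
After op 4 (insert('w')): buffer="kbswnpawwb" (len 10), cursors c1@4 c2@9 c3@9, authorship ...1...23.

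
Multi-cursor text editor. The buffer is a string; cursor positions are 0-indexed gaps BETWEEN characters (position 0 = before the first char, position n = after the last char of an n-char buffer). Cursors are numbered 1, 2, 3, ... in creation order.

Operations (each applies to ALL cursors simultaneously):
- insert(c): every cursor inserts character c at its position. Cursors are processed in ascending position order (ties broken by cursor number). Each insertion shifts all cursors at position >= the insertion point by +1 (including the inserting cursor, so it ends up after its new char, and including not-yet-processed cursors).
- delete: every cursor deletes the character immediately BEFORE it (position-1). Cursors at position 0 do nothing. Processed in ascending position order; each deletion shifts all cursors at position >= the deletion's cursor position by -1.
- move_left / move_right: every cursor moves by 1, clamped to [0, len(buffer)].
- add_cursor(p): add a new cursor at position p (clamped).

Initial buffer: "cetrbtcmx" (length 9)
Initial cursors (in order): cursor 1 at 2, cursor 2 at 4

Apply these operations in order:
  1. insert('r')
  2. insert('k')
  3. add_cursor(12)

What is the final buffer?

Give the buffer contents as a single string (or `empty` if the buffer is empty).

After op 1 (insert('r')): buffer="certrrbtcmx" (len 11), cursors c1@3 c2@6, authorship ..1..2.....
After op 2 (insert('k')): buffer="cerktrrkbtcmx" (len 13), cursors c1@4 c2@8, authorship ..11..22.....
After op 3 (add_cursor(12)): buffer="cerktrrkbtcmx" (len 13), cursors c1@4 c2@8 c3@12, authorship ..11..22.....

Answer: cerktrrkbtcmx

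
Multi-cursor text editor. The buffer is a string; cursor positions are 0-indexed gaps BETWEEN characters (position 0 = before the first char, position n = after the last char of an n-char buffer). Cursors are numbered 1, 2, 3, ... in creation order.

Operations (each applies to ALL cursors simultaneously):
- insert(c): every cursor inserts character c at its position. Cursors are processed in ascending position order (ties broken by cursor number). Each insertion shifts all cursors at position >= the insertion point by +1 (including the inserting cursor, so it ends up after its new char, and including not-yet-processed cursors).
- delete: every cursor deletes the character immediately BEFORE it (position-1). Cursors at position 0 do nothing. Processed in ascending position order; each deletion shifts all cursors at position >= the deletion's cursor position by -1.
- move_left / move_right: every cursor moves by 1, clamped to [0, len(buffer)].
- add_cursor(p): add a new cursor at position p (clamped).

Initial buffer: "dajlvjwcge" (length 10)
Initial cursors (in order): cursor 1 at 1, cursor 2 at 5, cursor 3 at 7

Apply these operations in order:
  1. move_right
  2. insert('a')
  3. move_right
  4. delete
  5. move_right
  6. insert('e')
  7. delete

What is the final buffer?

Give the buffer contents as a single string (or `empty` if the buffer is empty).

After op 1 (move_right): buffer="dajlvjwcge" (len 10), cursors c1@2 c2@6 c3@8, authorship ..........
After op 2 (insert('a')): buffer="daajlvjawcage" (len 13), cursors c1@3 c2@8 c3@11, authorship ..1....2..3..
After op 3 (move_right): buffer="daajlvjawcage" (len 13), cursors c1@4 c2@9 c3@12, authorship ..1....2..3..
After op 4 (delete): buffer="daalvjacae" (len 10), cursors c1@3 c2@7 c3@9, authorship ..1...2.3.
After op 5 (move_right): buffer="daalvjacae" (len 10), cursors c1@4 c2@8 c3@10, authorship ..1...2.3.
After op 6 (insert('e')): buffer="daalevjaceaee" (len 13), cursors c1@5 c2@10 c3@13, authorship ..1.1..2.23.3
After op 7 (delete): buffer="daalvjacae" (len 10), cursors c1@4 c2@8 c3@10, authorship ..1...2.3.

Answer: daalvjacae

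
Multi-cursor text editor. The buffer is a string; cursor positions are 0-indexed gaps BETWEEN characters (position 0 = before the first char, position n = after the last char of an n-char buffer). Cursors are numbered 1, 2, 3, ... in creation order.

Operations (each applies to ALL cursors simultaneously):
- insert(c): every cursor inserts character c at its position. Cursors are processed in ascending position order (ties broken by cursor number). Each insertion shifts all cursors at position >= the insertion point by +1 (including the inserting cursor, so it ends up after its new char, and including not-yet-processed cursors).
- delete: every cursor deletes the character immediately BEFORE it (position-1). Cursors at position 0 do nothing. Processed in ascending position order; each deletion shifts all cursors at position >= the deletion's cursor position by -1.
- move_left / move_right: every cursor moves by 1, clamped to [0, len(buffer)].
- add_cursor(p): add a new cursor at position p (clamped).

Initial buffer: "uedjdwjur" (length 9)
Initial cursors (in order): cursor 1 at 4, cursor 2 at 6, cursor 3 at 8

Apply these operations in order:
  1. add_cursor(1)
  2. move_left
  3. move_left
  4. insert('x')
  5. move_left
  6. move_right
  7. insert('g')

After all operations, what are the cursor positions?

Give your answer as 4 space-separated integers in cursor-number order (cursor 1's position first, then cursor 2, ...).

Answer: 6 10 14 2

Derivation:
After op 1 (add_cursor(1)): buffer="uedjdwjur" (len 9), cursors c4@1 c1@4 c2@6 c3@8, authorship .........
After op 2 (move_left): buffer="uedjdwjur" (len 9), cursors c4@0 c1@3 c2@5 c3@7, authorship .........
After op 3 (move_left): buffer="uedjdwjur" (len 9), cursors c4@0 c1@2 c2@4 c3@6, authorship .........
After op 4 (insert('x')): buffer="xuexdjxdwxjur" (len 13), cursors c4@1 c1@4 c2@7 c3@10, authorship 4..1..2..3...
After op 5 (move_left): buffer="xuexdjxdwxjur" (len 13), cursors c4@0 c1@3 c2@6 c3@9, authorship 4..1..2..3...
After op 6 (move_right): buffer="xuexdjxdwxjur" (len 13), cursors c4@1 c1@4 c2@7 c3@10, authorship 4..1..2..3...
After op 7 (insert('g')): buffer="xguexgdjxgdwxgjur" (len 17), cursors c4@2 c1@6 c2@10 c3@14, authorship 44..11..22..33...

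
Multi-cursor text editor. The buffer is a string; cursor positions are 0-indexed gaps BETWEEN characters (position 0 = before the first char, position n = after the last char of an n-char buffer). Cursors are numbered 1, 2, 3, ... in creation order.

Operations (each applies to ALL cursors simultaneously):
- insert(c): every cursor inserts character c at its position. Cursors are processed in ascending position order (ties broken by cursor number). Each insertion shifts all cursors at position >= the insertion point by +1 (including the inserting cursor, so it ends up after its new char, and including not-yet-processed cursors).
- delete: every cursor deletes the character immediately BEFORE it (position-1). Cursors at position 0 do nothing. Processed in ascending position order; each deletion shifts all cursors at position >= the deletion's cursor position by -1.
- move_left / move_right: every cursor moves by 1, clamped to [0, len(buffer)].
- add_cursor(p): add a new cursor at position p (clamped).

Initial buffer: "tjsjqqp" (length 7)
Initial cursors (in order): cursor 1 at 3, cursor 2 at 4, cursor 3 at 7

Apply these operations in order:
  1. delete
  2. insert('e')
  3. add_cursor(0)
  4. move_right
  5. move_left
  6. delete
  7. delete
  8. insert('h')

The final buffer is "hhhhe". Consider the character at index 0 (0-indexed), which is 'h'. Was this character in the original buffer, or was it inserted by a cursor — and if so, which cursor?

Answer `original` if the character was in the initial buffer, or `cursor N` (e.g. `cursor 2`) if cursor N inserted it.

Answer: cursor 1

Derivation:
After op 1 (delete): buffer="tjqq" (len 4), cursors c1@2 c2@2 c3@4, authorship ....
After op 2 (insert('e')): buffer="tjeeqqe" (len 7), cursors c1@4 c2@4 c3@7, authorship ..12..3
After op 3 (add_cursor(0)): buffer="tjeeqqe" (len 7), cursors c4@0 c1@4 c2@4 c3@7, authorship ..12..3
After op 4 (move_right): buffer="tjeeqqe" (len 7), cursors c4@1 c1@5 c2@5 c3@7, authorship ..12..3
After op 5 (move_left): buffer="tjeeqqe" (len 7), cursors c4@0 c1@4 c2@4 c3@6, authorship ..12..3
After op 6 (delete): buffer="tjqe" (len 4), cursors c4@0 c1@2 c2@2 c3@3, authorship ...3
After op 7 (delete): buffer="e" (len 1), cursors c1@0 c2@0 c3@0 c4@0, authorship 3
After op 8 (insert('h')): buffer="hhhhe" (len 5), cursors c1@4 c2@4 c3@4 c4@4, authorship 12343
Authorship (.=original, N=cursor N): 1 2 3 4 3
Index 0: author = 1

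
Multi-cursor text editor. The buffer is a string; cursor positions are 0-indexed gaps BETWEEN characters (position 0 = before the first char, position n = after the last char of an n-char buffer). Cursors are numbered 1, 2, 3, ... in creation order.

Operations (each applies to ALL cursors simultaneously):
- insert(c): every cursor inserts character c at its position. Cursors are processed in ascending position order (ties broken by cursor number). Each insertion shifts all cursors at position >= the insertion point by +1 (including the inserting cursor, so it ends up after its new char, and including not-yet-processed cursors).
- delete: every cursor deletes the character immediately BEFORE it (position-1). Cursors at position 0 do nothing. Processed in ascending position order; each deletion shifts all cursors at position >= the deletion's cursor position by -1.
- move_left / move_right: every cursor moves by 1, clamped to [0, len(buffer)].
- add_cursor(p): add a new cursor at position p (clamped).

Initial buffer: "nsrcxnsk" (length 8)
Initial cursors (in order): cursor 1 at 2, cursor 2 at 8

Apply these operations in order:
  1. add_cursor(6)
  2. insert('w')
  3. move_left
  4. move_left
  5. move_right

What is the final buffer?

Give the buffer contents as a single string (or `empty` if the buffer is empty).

After op 1 (add_cursor(6)): buffer="nsrcxnsk" (len 8), cursors c1@2 c3@6 c2@8, authorship ........
After op 2 (insert('w')): buffer="nswrcxnwskw" (len 11), cursors c1@3 c3@8 c2@11, authorship ..1....3..2
After op 3 (move_left): buffer="nswrcxnwskw" (len 11), cursors c1@2 c3@7 c2@10, authorship ..1....3..2
After op 4 (move_left): buffer="nswrcxnwskw" (len 11), cursors c1@1 c3@6 c2@9, authorship ..1....3..2
After op 5 (move_right): buffer="nswrcxnwskw" (len 11), cursors c1@2 c3@7 c2@10, authorship ..1....3..2

Answer: nswrcxnwskw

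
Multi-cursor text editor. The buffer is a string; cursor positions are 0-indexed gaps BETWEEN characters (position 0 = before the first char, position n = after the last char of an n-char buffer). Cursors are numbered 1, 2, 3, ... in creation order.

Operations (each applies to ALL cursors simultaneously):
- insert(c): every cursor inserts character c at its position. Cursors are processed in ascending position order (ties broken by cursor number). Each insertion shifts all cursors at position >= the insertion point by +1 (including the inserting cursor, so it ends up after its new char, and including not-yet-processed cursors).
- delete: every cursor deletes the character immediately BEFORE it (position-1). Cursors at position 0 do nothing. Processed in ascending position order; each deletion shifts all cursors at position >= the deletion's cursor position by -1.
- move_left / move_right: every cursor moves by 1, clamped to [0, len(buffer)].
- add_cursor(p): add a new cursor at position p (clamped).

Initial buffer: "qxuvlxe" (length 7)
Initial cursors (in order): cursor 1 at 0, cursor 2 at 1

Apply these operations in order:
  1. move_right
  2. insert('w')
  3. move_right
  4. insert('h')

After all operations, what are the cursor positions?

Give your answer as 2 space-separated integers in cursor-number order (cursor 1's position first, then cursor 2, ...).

Answer: 4 7

Derivation:
After op 1 (move_right): buffer="qxuvlxe" (len 7), cursors c1@1 c2@2, authorship .......
After op 2 (insert('w')): buffer="qwxwuvlxe" (len 9), cursors c1@2 c2@4, authorship .1.2.....
After op 3 (move_right): buffer="qwxwuvlxe" (len 9), cursors c1@3 c2@5, authorship .1.2.....
After op 4 (insert('h')): buffer="qwxhwuhvlxe" (len 11), cursors c1@4 c2@7, authorship .1.12.2....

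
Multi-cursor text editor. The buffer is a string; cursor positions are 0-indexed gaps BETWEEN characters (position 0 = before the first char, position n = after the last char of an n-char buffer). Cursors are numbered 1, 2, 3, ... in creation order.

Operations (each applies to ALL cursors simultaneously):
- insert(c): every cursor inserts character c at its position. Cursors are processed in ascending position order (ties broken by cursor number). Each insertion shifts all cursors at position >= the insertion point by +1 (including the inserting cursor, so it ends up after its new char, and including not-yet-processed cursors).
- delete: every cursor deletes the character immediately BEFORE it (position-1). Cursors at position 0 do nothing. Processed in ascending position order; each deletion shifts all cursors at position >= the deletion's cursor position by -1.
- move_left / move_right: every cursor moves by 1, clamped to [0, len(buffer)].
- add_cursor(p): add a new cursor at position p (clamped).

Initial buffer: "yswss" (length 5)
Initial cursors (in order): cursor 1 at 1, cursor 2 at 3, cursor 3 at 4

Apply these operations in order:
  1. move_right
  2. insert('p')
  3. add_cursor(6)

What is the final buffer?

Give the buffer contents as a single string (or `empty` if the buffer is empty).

Answer: yspwspsp

Derivation:
After op 1 (move_right): buffer="yswss" (len 5), cursors c1@2 c2@4 c3@5, authorship .....
After op 2 (insert('p')): buffer="yspwspsp" (len 8), cursors c1@3 c2@6 c3@8, authorship ..1..2.3
After op 3 (add_cursor(6)): buffer="yspwspsp" (len 8), cursors c1@3 c2@6 c4@6 c3@8, authorship ..1..2.3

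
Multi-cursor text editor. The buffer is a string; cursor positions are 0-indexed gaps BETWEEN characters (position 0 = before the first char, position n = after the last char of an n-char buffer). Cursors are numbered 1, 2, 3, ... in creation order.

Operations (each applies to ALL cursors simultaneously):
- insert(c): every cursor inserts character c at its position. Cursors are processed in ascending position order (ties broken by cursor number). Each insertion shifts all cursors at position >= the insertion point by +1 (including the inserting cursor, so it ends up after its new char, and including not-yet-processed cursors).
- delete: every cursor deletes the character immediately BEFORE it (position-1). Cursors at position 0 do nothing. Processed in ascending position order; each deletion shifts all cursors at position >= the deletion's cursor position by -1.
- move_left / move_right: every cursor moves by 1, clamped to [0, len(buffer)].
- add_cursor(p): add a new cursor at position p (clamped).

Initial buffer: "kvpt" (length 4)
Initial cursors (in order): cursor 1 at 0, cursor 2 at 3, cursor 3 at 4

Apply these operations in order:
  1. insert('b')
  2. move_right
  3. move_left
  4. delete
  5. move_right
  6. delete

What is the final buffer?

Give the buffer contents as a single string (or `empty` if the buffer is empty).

Answer: v

Derivation:
After op 1 (insert('b')): buffer="bkvpbtb" (len 7), cursors c1@1 c2@5 c3@7, authorship 1...2.3
After op 2 (move_right): buffer="bkvpbtb" (len 7), cursors c1@2 c2@6 c3@7, authorship 1...2.3
After op 3 (move_left): buffer="bkvpbtb" (len 7), cursors c1@1 c2@5 c3@6, authorship 1...2.3
After op 4 (delete): buffer="kvpb" (len 4), cursors c1@0 c2@3 c3@3, authorship ...3
After op 5 (move_right): buffer="kvpb" (len 4), cursors c1@1 c2@4 c3@4, authorship ...3
After op 6 (delete): buffer="v" (len 1), cursors c1@0 c2@1 c3@1, authorship .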